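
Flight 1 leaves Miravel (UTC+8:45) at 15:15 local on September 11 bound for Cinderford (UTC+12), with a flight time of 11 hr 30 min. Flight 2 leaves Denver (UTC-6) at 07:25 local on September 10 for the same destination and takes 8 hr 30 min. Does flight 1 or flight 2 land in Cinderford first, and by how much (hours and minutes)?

Flight 1 in UTC: 15:15 − 8:45 = 06:30 on Sep 11.
+11 hours and 30 minutes → arrive 18:00 UTC on Sep 11.
Flight 2 in UTC: 07:25 + 6:00 = 13:25 on Sep 10.
+8 hours and 30 minutes → arrive 21:55 UTC on Sep 10.
Flight 2 lands earlier by 20 hours 5 minutes.

the second, by 20 hours 5 minutes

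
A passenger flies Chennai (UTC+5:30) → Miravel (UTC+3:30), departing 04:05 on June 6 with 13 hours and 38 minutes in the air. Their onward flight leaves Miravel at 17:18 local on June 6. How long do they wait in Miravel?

Convert departure to UTC: 04:05 − 5:30 = 22:35 UTC on Jun 5.
Add 13 hours 38 minutes flight time → 12:13 UTC (Jun 6).
Miravel is UTC+3:30, so local arrival = 12:13 + 3:30 = 15:43 on Jun 6.
Layover = 17:18 − 15:43 = 1 hour 35 minutes.

1 hour 35 minutes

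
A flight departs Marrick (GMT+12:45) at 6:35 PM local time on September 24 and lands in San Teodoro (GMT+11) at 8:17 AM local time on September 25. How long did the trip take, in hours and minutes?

15 hours 27 minutes

Departure in UTC: 6:35 PM − 12:45 = 5:50 AM on Sep 24.
Arrival in UTC: 8:17 AM − 11:00 = 9:17 PM on Sep 24.
Elapsed = 9:17 PM − 5:50 AM = 15 hours 27 minutes.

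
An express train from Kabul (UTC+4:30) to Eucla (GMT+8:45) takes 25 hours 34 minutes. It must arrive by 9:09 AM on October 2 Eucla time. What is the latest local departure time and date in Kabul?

3:20 AM on October 1

Target arrival in UTC: 9:09 AM − 8:45 = 12:24 AM on Oct 2.
Subtract 25 hours 34 minutes → departure 10:50 PM UTC on Sep 30.
Kabul is UTC+4:30: 10:50 PM + 4:30 = 3:20 AM on Oct 1.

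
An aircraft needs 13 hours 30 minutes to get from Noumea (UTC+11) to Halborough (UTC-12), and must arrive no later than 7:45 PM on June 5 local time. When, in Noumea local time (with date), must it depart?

5:15 AM on Jun 6

Target arrival in UTC: 7:45 PM + 12:00 = 7:45 AM on Jun 6.
Subtract 13 hours and 30 minutes → departure 6:15 PM UTC on Jun 5.
Noumea is UTC+11:00: 6:15 PM + 11:00 = 5:15 AM on Jun 6.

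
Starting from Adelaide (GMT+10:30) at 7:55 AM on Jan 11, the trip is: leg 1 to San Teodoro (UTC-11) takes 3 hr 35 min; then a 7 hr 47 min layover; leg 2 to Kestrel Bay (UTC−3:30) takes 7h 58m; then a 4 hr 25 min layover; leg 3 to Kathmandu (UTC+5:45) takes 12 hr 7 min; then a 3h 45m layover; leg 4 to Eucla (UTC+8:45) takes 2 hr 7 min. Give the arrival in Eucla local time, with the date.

Convert departure to UTC: 7:55 AM − 10:30 = 9:25 PM UTC on Jan 10.
Add 3 hours and 35 minutes leg 1 → 1:00 AM UTC (Jan 11).
Add 7 hours 47 minutes layover in San Teodoro → 8:47 AM UTC.
Add 7 hours 58 minutes leg 2 → 4:45 PM UTC.
Add 4 hours and 25 minutes layover in Kestrel Bay → 9:10 PM UTC.
Add 12 hours and 7 minutes leg 3 → 9:17 AM UTC (Jan 12).
Add 3 hours and 45 minutes layover in Kathmandu → 1:02 PM UTC.
Add 2 hours and 7 minutes leg 4 → 3:09 PM UTC.
Eucla is UTC+8:45, so local arrival = 3:09 PM + 8:45 = 11:54 PM on Jan 12.

11:54 PM on January 12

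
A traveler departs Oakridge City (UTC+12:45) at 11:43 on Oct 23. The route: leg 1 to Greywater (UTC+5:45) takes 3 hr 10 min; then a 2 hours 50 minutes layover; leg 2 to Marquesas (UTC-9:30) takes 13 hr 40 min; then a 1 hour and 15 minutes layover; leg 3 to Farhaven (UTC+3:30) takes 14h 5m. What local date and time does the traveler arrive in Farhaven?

13:28 on October 24

Convert departure to UTC: 11:43 − 12:45 = 22:58 UTC on Oct 22.
Add 3 hours 10 minutes leg 1 → 02:08 UTC (Oct 23).
Add 2 hours and 50 minutes layover in Greywater → 04:58 UTC.
Add 13 hours and 40 minutes leg 2 → 18:38 UTC.
Add 1 hour 15 minutes layover in Marquesas → 19:53 UTC.
Add 14 hours and 5 minutes leg 3 → 09:58 UTC (Oct 24).
Farhaven is UTC+3:30, so local arrival = 09:58 + 3:30 = 13:28 on Oct 24.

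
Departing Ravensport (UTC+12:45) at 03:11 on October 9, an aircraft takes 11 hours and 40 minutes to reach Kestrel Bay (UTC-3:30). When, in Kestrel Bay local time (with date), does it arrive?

22:36 on October 8

Convert departure to UTC: 03:11 − 12:45 = 14:26 UTC on Oct 8.
Add 11 hours and 40 minutes travel time → 02:06 UTC (Oct 9).
Kestrel Bay is UTC−3:30, so local arrival = 02:06 − 3:30 = 22:36 on Oct 8.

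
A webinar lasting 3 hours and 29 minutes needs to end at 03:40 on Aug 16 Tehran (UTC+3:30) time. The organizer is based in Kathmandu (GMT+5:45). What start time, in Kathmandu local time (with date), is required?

02:26 on August 16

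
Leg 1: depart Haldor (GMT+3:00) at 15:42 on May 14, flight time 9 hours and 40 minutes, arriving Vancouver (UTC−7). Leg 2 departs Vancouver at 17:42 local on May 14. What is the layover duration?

2 hours 20 minutes

Convert departure to UTC: 15:42 − 3:00 = 12:42 UTC on May 14.
Add 9 hours 40 minutes flight time → 22:22 UTC.
Vancouver is UTC−7:00, so local arrival = 22:22 − 7:00 = 15:22 on May 14.
Layover = 17:42 − 15:22 = 2 hours 20 minutes.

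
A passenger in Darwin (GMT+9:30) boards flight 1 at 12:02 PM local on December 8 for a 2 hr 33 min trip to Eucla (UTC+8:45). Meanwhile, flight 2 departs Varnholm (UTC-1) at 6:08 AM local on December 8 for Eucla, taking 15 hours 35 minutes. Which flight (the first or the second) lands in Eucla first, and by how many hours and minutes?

Flight 1 in UTC: 12:02 PM − 9:30 = 2:32 AM on Dec 8.
+2 hours 33 minutes → arrive 5:05 AM UTC on Dec 8.
Flight 2 in UTC: 6:08 AM + 1:00 = 7:08 AM on Dec 8.
+15 hours 35 minutes → arrive 10:43 PM UTC on Dec 8.
Flight 1 lands earlier by 17 hours 38 minutes.

the first, by 17 hours 38 minutes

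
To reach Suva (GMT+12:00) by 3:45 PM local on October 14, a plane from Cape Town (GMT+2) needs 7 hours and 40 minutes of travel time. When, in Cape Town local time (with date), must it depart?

10:05 PM on October 13

Target arrival in UTC: 3:45 PM − 12:00 = 3:45 AM on Oct 14.
Subtract 7 hours 40 minutes → departure 8:05 PM UTC on Oct 13.
Cape Town is UTC+2:00: 8:05 PM + 2:00 = 10:05 PM on Oct 13.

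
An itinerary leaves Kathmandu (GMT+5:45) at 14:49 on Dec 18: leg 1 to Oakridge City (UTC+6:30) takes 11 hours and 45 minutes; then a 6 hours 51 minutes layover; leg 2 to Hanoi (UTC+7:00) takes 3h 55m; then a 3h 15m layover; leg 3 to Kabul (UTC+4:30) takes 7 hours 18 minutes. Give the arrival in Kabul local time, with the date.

22:38 on December 19

Convert departure to UTC: 14:49 − 5:45 = 09:04 UTC on Dec 18.
Add 11 hours and 45 minutes leg 1 → 20:49 UTC.
Add 6 hours and 51 minutes layover in Oakridge City → 03:40 UTC (Dec 19).
Add 3 hours 55 minutes leg 2 → 07:35 UTC.
Add 3 hours 15 minutes layover in Hanoi → 10:50 UTC.
Add 7 hours 18 minutes leg 3 → 18:08 UTC.
Kabul is UTC+4:30, so local arrival = 18:08 + 4:30 = 22:38 on Dec 19.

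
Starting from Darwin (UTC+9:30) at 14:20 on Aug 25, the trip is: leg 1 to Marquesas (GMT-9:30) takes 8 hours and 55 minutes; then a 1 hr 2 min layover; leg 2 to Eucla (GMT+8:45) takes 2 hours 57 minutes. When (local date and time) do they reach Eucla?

Convert departure to UTC: 14:20 − 9:30 = 04:50 UTC on Aug 25.
Add 8 hours and 55 minutes leg 1 → 13:45 UTC.
Add 1 hour and 2 minutes layover in Marquesas → 14:47 UTC.
Add 2 hours and 57 minutes leg 2 → 17:44 UTC.
Eucla is UTC+8:45, so local arrival = 17:44 + 8:45 = 02:29 on Aug 26.

02:29 on August 26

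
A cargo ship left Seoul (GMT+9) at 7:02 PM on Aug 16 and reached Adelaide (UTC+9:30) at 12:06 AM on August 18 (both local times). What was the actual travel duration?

28 hours 34 minutes

Departure in UTC: 7:02 PM − 9:00 = 10:02 AM on Aug 16.
Arrival in UTC: 12:06 AM − 9:30 = 2:36 PM on Aug 17.
Elapsed = 2:36 PM − 10:02 AM (+1 day) = 28 hours 34 minutes.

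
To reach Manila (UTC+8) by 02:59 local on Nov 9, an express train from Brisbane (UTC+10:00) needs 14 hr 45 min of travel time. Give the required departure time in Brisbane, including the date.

Target arrival in UTC: 02:59 − 8:00 = 18:59 on Nov 8.
Subtract 14 hours and 45 minutes → departure 04:14 UTC on Nov 8.
Brisbane is UTC+10:00: 04:14 + 10:00 = 14:14 on Nov 8.

14:14 on November 8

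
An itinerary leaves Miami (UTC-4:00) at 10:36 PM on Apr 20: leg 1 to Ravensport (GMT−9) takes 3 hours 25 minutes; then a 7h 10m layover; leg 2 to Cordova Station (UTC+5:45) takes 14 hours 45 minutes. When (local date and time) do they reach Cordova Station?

9:41 AM on April 22

Convert departure to UTC: 10:36 PM + 4:00 = 2:36 AM UTC on Apr 21.
Add 3 hours and 25 minutes leg 1 → 6:01 AM UTC.
Add 7 hours and 10 minutes layover in Ravensport → 1:11 PM UTC.
Add 14 hours 45 minutes leg 2 → 3:56 AM UTC (Apr 22).
Cordova Station is UTC+5:45, so local arrival = 3:56 AM + 5:45 = 9:41 AM on Apr 22.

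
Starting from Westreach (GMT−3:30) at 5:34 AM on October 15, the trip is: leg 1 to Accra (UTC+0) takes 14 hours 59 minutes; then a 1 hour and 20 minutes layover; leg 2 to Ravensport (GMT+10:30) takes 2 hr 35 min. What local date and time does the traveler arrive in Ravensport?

Convert departure to UTC: 5:34 AM + 3:30 = 9:04 AM UTC on Oct 15.
Add 14 hours 59 minutes leg 1 → 12:03 AM UTC (Oct 16).
Add 1 hour and 20 minutes layover in Accra → 1:23 AM UTC.
Add 2 hours 35 minutes leg 2 → 3:58 AM UTC.
Ravensport is UTC+10:30, so local arrival = 3:58 AM + 10:30 = 2:28 PM on Oct 16.

2:28 PM on October 16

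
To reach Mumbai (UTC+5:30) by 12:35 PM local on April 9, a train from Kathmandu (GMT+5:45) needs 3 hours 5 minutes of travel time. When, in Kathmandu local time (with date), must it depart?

9:45 AM on April 9

Target arrival in UTC: 12:35 PM − 5:30 = 7:05 AM on Apr 9.
Subtract 3 hours and 5 minutes → departure 4:00 AM UTC on Apr 9.
Kathmandu is UTC+5:45: 4:00 AM + 5:45 = 9:45 AM on Apr 9.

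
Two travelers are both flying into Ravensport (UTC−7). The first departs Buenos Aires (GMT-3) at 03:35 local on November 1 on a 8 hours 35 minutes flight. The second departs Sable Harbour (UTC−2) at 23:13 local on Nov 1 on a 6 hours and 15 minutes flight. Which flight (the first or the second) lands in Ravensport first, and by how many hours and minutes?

Flight 1 in UTC: 03:35 + 3:00 = 06:35 on Nov 1.
+8 hours 35 minutes → arrive 15:10 UTC on Nov 1.
Flight 2 in UTC: 23:13 + 2:00 = 01:13 on Nov 2.
+6 hours 15 minutes → arrive 07:28 UTC on Nov 2.
Flight 1 lands earlier by 16 hours 18 minutes.

the first, by 16 hours 18 minutes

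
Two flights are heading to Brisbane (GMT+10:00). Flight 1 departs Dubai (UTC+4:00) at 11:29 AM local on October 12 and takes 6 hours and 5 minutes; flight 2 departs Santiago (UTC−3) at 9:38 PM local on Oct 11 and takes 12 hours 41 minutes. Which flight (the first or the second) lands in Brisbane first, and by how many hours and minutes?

the second, by 15 minutes

Flight 1 in UTC: 11:29 AM − 4:00 = 7:29 AM on Oct 12.
+6 hours 5 minutes → arrive 1:34 PM UTC on Oct 12.
Flight 2 in UTC: 9:38 PM + 3:00 = 12:38 AM on Oct 12.
+12 hours and 41 minutes → arrive 1:19 PM UTC on Oct 12.
Flight 2 lands earlier by 15 minutes.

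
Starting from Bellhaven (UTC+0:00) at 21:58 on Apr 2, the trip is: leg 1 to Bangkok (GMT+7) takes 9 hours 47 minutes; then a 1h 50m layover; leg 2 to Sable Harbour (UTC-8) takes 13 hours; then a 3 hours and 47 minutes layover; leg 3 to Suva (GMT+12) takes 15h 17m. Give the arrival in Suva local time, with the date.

Bellhaven is at UTC+0, so departure is already 21:58 UTC on Apr 2.
Add 9 hours and 47 minutes leg 1 → 07:45 UTC (Apr 3).
Add 1 hour 50 minutes layover in Bangkok → 09:35 UTC.
Add 13 hours leg 2 → 22:35 UTC.
Add 3 hours 47 minutes layover in Sable Harbour → 02:22 UTC (Apr 4).
Add 15 hours and 17 minutes leg 3 → 17:39 UTC.
Suva is UTC+12:00, so local arrival = 17:39 + 12:00 = 05:39 on Apr 5.

05:39 on Apr 5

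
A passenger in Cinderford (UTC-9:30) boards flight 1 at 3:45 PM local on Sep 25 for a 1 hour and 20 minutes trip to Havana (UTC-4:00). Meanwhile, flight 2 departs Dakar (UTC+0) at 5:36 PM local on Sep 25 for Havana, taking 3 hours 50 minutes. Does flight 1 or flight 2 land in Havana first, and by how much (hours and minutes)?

the second, by 5 hours 9 minutes

Flight 1 in UTC: 3:45 PM + 9:30 = 1:15 AM on Sep 26.
+1 hour 20 minutes → arrive 2:35 AM UTC on Sep 26.
Flight 2 departs at 5:36 PM UTC (Sep 25).
+3 hours 50 minutes → arrive 9:26 PM UTC on Sep 25.
Flight 2 lands earlier by 5 hours 9 minutes.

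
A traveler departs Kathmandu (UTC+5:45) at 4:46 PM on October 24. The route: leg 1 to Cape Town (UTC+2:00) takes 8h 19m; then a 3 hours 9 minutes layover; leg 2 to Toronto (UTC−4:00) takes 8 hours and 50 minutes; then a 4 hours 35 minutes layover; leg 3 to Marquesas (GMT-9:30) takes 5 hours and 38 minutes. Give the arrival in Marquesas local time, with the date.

Convert departure to UTC: 4:46 PM − 5:45 = 11:01 AM UTC on Oct 24.
Add 8 hours and 19 minutes leg 1 → 7:20 PM UTC.
Add 3 hours and 9 minutes layover in Cape Town → 10:29 PM UTC.
Add 8 hours and 50 minutes leg 2 → 7:19 AM UTC (Oct 25).
Add 4 hours and 35 minutes layover in Toronto → 11:54 AM UTC.
Add 5 hours 38 minutes leg 3 → 5:32 PM UTC.
Marquesas is UTC−9:30, so local arrival = 5:32 PM − 9:30 = 8:02 AM on Oct 25.

8:02 AM on October 25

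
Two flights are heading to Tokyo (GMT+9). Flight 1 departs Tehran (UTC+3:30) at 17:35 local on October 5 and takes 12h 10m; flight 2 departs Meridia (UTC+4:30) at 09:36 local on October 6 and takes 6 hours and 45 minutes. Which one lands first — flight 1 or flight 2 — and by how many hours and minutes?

the first, by 9 hours 36 minutes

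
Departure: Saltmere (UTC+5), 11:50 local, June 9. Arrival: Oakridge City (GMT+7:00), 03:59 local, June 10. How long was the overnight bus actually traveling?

14 hours 9 minutes

Departure in UTC: 11:50 − 5:00 = 06:50 on Jun 9.
Arrival in UTC: 03:59 − 7:00 = 20:59 on Jun 9.
Elapsed = 20:59 − 06:50 = 14 hours 9 minutes.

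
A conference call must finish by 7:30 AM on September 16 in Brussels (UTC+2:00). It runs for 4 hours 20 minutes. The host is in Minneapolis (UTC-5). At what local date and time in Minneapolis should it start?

Target end time in UTC: 7:30 AM − 2:00 = 5:30 AM on Sep 16.
Subtract 4 hours 20 minutes → start 1:10 AM UTC on Sep 16.
Minneapolis is UTC−5:00: 1:10 AM − 5:00 = 8:10 PM on Sep 15.

8:10 PM on September 15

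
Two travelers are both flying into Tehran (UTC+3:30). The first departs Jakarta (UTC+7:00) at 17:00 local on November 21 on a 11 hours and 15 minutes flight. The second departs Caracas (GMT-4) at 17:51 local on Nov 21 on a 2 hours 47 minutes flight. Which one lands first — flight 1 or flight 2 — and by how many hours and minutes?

Flight 1 in UTC: 17:00 − 7:00 = 10:00 on Nov 21.
+11 hours 15 minutes → arrive 21:15 UTC on Nov 21.
Flight 2 in UTC: 17:51 + 4:00 = 21:51 on Nov 21.
+2 hours and 47 minutes → arrive 00:38 UTC on Nov 22.
Flight 1 lands earlier by 3 hours 23 minutes.

the first, by 3 hours 23 minutes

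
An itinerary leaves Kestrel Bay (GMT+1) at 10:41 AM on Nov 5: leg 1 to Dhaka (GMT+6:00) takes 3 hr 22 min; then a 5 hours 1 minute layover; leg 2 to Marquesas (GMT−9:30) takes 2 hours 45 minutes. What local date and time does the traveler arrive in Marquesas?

Convert departure to UTC: 10:41 AM − 1:00 = 9:41 AM UTC on Nov 5.
Add 3 hours and 22 minutes leg 1 → 1:03 PM UTC.
Add 5 hours 1 minute layover in Dhaka → 6:04 PM UTC.
Add 2 hours 45 minutes leg 2 → 8:49 PM UTC.
Marquesas is UTC−9:30, so local arrival = 8:49 PM − 9:30 = 11:19 AM on Nov 5.

11:19 AM on Nov 5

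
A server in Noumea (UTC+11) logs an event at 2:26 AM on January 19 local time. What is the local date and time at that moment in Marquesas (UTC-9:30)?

In UTC: 2:26 AM − 11:00 = 3:26 PM on Jan 18.
Marquesas is UTC−9:30: 3:26 PM − 9:30 = 5:56 AM on Jan 18.

5:56 AM on Jan 18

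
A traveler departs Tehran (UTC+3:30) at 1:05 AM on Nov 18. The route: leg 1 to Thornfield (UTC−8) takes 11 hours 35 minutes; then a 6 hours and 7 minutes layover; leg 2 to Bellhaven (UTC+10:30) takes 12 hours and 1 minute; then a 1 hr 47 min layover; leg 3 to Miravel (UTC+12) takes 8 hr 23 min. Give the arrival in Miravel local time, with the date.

1:28 AM on November 20

Convert departure to UTC: 1:05 AM − 3:30 = 9:35 PM UTC on Nov 17.
Add 11 hours 35 minutes leg 1 → 9:10 AM UTC (Nov 18).
Add 6 hours and 7 minutes layover in Thornfield → 3:17 PM UTC.
Add 12 hours and 1 minute leg 2 → 3:18 AM UTC (Nov 19).
Add 1 hour and 47 minutes layover in Bellhaven → 5:05 AM UTC.
Add 8 hours 23 minutes leg 3 → 1:28 PM UTC.
Miravel is UTC+12:00, so local arrival = 1:28 PM + 12:00 = 1:28 AM on Nov 20.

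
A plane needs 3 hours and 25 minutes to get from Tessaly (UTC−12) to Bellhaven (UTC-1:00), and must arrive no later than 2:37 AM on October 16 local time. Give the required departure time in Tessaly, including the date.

12:12 PM on October 15

Target arrival in UTC: 2:37 AM + 1:00 = 3:37 AM on Oct 16.
Subtract 3 hours 25 minutes → departure 12:12 AM UTC on Oct 16.
Tessaly is UTC−12:00: 12:12 AM − 12:00 = 12:12 PM on Oct 15.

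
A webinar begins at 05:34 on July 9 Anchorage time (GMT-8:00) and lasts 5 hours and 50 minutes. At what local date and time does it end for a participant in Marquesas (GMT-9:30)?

Convert start to UTC: 05:34 + 8:00 = 13:34 UTC on Jul 9.
Add 5 hours and 50 minutes duration → 19:24 UTC.
Marquesas is UTC−9:30, so local end time = 19:24 − 9:30 = 09:54 on Jul 9.

09:54 on July 9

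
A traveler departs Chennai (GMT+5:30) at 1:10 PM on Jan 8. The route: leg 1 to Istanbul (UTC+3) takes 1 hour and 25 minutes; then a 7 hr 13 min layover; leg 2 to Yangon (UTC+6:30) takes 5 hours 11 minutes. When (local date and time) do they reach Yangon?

3:59 AM on Jan 9

Convert departure to UTC: 1:10 PM − 5:30 = 7:40 AM UTC on Jan 8.
Add 1 hour and 25 minutes leg 1 → 9:05 AM UTC.
Add 7 hours 13 minutes layover in Istanbul → 4:18 PM UTC.
Add 5 hours 11 minutes leg 2 → 9:29 PM UTC.
Yangon is UTC+6:30, so local arrival = 9:29 PM + 6:30 = 3:59 AM on Jan 9.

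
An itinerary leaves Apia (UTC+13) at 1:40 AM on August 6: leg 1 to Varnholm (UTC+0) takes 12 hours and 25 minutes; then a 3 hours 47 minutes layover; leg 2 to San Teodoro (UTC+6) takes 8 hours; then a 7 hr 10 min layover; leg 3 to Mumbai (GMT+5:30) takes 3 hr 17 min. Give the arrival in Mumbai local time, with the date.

4:49 AM on August 7

Convert departure to UTC: 1:40 AM − 13:00 = 12:40 PM UTC on Aug 5.
Add 12 hours 25 minutes leg 1 → 1:05 AM UTC (Aug 6).
Add 3 hours and 47 minutes layover in Varnholm → 4:52 AM UTC.
Add 8 hours leg 2 → 12:52 PM UTC.
Add 7 hours and 10 minutes layover in San Teodoro → 8:02 PM UTC.
Add 3 hours and 17 minutes leg 3 → 11:19 PM UTC.
Mumbai is UTC+5:30, so local arrival = 11:19 PM + 5:30 = 4:49 AM on Aug 7.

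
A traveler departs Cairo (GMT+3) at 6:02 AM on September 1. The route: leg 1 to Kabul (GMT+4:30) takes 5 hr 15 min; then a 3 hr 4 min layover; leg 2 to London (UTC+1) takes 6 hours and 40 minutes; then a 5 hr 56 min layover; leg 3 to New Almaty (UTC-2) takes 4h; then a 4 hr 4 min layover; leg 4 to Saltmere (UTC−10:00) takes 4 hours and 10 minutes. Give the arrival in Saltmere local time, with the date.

Convert departure to UTC: 6:02 AM − 3:00 = 3:02 AM UTC on Sep 1.
Add 5 hours 15 minutes leg 1 → 8:17 AM UTC.
Add 3 hours and 4 minutes layover in Kabul → 11:21 AM UTC.
Add 6 hours 40 minutes leg 2 → 6:01 PM UTC.
Add 5 hours and 56 minutes layover in London → 11:57 PM UTC.
Add 4 hours leg 3 → 3:57 AM UTC (Sep 2).
Add 4 hours and 4 minutes layover in New Almaty → 8:01 AM UTC.
Add 4 hours and 10 minutes leg 4 → 12:11 PM UTC.
Saltmere is UTC−10:00, so local arrival = 12:11 PM − 10:00 = 2:11 AM on Sep 2.

2:11 AM on September 2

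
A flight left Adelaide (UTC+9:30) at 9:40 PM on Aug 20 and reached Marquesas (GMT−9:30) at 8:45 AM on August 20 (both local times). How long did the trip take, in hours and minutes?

Departure in UTC: 9:40 PM − 9:30 = 12:10 PM on Aug 20.
Arrival in UTC: 8:45 AM + 9:30 = 6:15 PM on Aug 20.
Elapsed = 6:15 PM − 12:10 PM = 6 hours 5 minutes.

6 hours 5 minutes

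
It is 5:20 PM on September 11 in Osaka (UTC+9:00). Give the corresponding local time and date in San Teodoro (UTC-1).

7:20 AM on September 11

San Teodoro is 10:00 behind Osaka.
Shift by the zone difference: 5:20 PM − 10:00 = 7:20 AM on Sep 11 in San Teodoro.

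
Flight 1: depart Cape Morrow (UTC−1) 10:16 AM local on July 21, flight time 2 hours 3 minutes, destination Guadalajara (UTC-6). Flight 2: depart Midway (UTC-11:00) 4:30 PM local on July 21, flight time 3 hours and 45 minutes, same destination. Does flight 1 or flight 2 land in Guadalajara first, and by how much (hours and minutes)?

Flight 1 in UTC: 10:16 AM + 1:00 = 11:16 AM on Jul 21.
+2 hours and 3 minutes → arrive 1:19 PM UTC on Jul 21.
Flight 2 in UTC: 4:30 PM + 11:00 = 3:30 AM on Jul 22.
+3 hours and 45 minutes → arrive 7:15 AM UTC on Jul 22.
Flight 1 lands earlier by 17 hours 56 minutes.

the first, by 17 hours 56 minutes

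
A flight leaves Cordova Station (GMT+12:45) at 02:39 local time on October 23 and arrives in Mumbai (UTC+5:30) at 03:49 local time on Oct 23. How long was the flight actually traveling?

Departure in UTC: 02:39 − 12:45 = 13:54 on Oct 22.
Arrival in UTC: 03:49 − 5:30 = 22:19 on Oct 22.
Elapsed = 22:19 − 13:54 = 8 hours 25 minutes.

8 hours 25 minutes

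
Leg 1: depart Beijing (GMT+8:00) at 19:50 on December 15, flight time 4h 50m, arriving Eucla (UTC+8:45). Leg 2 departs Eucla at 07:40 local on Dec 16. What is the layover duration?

Convert departure to UTC: 19:50 − 8:00 = 11:50 UTC on Dec 15.
Add 4 hours 50 minutes flight time → 16:40 UTC.
Eucla is UTC+8:45, so local arrival = 16:40 + 8:45 = 01:25 on Dec 16.
Layover = 07:40 − 01:25 = 6 hours 15 minutes.

6 hours 15 minutes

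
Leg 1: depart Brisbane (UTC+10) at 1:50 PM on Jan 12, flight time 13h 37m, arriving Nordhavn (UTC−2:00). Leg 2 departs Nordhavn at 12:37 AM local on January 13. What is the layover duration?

9 hours 10 minutes

Convert departure to UTC: 1:50 PM − 10:00 = 3:50 AM UTC on Jan 12.
Add 13 hours 37 minutes flight time → 5:27 PM UTC.
Nordhavn is UTC−2:00, so local arrival = 5:27 PM − 2:00 = 3:27 PM on Jan 12.
Layover = 12:37 AM − 3:27 PM (+1 day) = 9 hours 10 minutes.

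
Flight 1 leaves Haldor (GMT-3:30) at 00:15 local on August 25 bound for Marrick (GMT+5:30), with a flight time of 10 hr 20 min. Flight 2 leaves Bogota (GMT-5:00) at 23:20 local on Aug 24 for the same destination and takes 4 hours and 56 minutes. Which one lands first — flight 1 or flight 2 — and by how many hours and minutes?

Flight 1 in UTC: 00:15 + 3:30 = 03:45 on Aug 25.
+10 hours 20 minutes → arrive 14:05 UTC on Aug 25.
Flight 2 in UTC: 23:20 + 5:00 = 04:20 on Aug 25.
+4 hours 56 minutes → arrive 09:16 UTC on Aug 25.
Flight 2 lands earlier by 4 hours 49 minutes.

the second, by 4 hours 49 minutes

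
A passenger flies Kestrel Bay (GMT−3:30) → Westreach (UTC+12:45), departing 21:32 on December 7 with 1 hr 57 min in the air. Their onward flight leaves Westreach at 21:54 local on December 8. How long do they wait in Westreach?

Convert departure to UTC: 21:32 + 3:30 = 01:02 UTC on Dec 8.
Add 1 hour and 57 minutes flight time → 02:59 UTC.
Westreach is UTC+12:45, so local arrival = 02:59 + 12:45 = 15:44 on Dec 8.
Layover = 21:54 − 15:44 = 6 hours 10 minutes.

6 hours 10 minutes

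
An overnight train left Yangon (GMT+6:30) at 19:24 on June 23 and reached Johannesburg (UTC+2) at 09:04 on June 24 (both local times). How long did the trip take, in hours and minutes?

Departure in UTC: 19:24 − 6:30 = 12:54 on Jun 23.
Arrival in UTC: 09:04 − 2:00 = 07:04 on Jun 24.
Elapsed = 07:04 − 12:54 (+1 day) = 18 hours 10 minutes.

18 hours 10 minutes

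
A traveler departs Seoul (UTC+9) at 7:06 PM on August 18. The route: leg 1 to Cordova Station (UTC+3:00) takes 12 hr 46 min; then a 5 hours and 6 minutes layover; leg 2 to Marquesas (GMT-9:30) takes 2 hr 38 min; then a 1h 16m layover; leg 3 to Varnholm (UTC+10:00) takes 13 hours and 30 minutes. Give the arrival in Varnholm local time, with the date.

7:22 AM on August 20

Convert departure to UTC: 7:06 PM − 9:00 = 10:06 AM UTC on Aug 18.
Add 12 hours and 46 minutes leg 1 → 10:52 PM UTC.
Add 5 hours and 6 minutes layover in Cordova Station → 3:58 AM UTC (Aug 19).
Add 2 hours 38 minutes leg 2 → 6:36 AM UTC.
Add 1 hour 16 minutes layover in Marquesas → 7:52 AM UTC.
Add 13 hours 30 minutes leg 3 → 9:22 PM UTC.
Varnholm is UTC+10:00, so local arrival = 9:22 PM + 10:00 = 7:22 AM on Aug 20.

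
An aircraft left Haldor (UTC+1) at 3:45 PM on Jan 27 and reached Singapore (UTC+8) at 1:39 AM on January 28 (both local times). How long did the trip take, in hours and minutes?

2 hours 54 minutes

Departure in UTC: 3:45 PM − 1:00 = 2:45 PM on Jan 27.
Arrival in UTC: 1:39 AM − 8:00 = 5:39 PM on Jan 27.
Elapsed = 5:39 PM − 2:45 PM = 2 hours 54 minutes.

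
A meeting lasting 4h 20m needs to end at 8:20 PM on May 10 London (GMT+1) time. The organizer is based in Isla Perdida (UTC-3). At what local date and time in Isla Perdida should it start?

Target end time in UTC: 8:20 PM − 1:00 = 7:20 PM on May 10.
Subtract 4 hours and 20 minutes → start 3:00 PM UTC on May 10.
Isla Perdida is UTC−3:00: 3:00 PM − 3:00 = 12:00 PM on May 10.

12:00 PM on May 10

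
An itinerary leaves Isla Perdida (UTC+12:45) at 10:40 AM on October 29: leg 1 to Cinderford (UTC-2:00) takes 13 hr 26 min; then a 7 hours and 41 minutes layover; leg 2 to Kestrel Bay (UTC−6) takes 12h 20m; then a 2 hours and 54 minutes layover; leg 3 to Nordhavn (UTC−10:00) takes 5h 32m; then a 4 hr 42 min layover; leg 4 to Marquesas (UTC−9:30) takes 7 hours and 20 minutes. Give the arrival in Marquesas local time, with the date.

Convert departure to UTC: 10:40 AM − 12:45 = 9:55 PM UTC on Oct 28.
Add 13 hours and 26 minutes leg 1 → 11:21 AM UTC (Oct 29).
Add 7 hours and 41 minutes layover in Cinderford → 7:02 PM UTC.
Add 12 hours and 20 minutes leg 2 → 7:22 AM UTC (Oct 30).
Add 2 hours and 54 minutes layover in Kestrel Bay → 10:16 AM UTC.
Add 5 hours 32 minutes leg 3 → 3:48 PM UTC.
Add 4 hours and 42 minutes layover in Nordhavn → 8:30 PM UTC.
Add 7 hours 20 minutes leg 4 → 3:50 AM UTC (Oct 31).
Marquesas is UTC−9:30, so local arrival = 3:50 AM − 9:30 = 6:20 PM on Oct 30.

6:20 PM on Oct 30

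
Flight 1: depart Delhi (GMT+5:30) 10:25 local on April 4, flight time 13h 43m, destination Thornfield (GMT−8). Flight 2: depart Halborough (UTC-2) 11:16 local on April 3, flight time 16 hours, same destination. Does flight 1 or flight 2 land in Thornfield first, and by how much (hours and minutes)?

the second, by 13 hours 22 minutes

Flight 1 in UTC: 10:25 − 5:30 = 04:55 on Apr 4.
+13 hours 43 minutes → arrive 18:38 UTC on Apr 4.
Flight 2 in UTC: 11:16 + 2:00 = 13:16 on Apr 3.
+16 hours → arrive 05:16 UTC on Apr 4.
Flight 2 lands earlier by 13 hours 22 minutes.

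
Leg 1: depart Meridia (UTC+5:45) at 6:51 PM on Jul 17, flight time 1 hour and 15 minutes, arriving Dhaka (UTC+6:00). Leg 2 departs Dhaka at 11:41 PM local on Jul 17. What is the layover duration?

Convert departure to UTC: 6:51 PM − 5:45 = 1:06 PM UTC on Jul 17.
Add 1 hour 15 minutes flight time → 2:21 PM UTC.
Dhaka is UTC+6:00, so local arrival = 2:21 PM + 6:00 = 8:21 PM on Jul 17.
Layover = 11:41 PM − 8:21 PM = 3 hours 20 minutes.

3 hours 20 minutes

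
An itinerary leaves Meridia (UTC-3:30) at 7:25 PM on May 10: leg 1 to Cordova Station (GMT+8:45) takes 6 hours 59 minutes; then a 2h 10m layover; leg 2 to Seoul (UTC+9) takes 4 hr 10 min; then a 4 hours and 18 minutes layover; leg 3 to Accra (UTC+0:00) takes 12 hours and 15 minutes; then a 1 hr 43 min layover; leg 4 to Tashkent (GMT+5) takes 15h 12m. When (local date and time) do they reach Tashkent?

Convert departure to UTC: 7:25 PM + 3:30 = 10:55 PM UTC on May 10.
Add 6 hours 59 minutes leg 1 → 5:54 AM UTC (May 11).
Add 2 hours and 10 minutes layover in Cordova Station → 8:04 AM UTC.
Add 4 hours and 10 minutes leg 2 → 12:14 PM UTC.
Add 4 hours 18 minutes layover in Seoul → 4:32 PM UTC.
Add 12 hours and 15 minutes leg 3 → 4:47 AM UTC (May 12).
Add 1 hour and 43 minutes layover in Accra → 6:30 AM UTC.
Add 15 hours 12 minutes leg 4 → 9:42 PM UTC.
Tashkent is UTC+5:00, so local arrival = 9:42 PM + 5:00 = 2:42 AM on May 13.

2:42 AM on May 13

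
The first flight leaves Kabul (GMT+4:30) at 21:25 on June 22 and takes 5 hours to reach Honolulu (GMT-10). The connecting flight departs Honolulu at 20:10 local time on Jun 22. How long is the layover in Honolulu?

8 hours 15 minutes

Convert departure to UTC: 21:25 − 4:30 = 16:55 UTC on Jun 22.
Add 5 hours flight time → 21:55 UTC.
Honolulu is UTC−10:00, so local arrival = 21:55 − 10:00 = 11:55 on Jun 22.
Layover = 20:10 − 11:55 = 8 hours 15 minutes.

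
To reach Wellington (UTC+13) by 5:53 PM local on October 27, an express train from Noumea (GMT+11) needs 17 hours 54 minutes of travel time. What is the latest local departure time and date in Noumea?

Target arrival in UTC: 5:53 PM − 13:00 = 4:53 AM on Oct 27.
Subtract 17 hours 54 minutes → departure 10:59 AM UTC on Oct 26.
Noumea is UTC+11:00: 10:59 AM + 11:00 = 9:59 PM on Oct 26.

9:59 PM on Oct 26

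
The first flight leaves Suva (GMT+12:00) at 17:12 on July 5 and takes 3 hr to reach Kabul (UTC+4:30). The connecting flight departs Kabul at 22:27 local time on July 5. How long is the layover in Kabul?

Convert departure to UTC: 17:12 − 12:00 = 05:12 UTC on Jul 5.
Add 3 hours flight time → 08:12 UTC.
Kabul is UTC+4:30, so local arrival = 08:12 + 4:30 = 12:42 on Jul 5.
Layover = 22:27 − 12:42 = 9 hours 45 minutes.

9 hours 45 minutes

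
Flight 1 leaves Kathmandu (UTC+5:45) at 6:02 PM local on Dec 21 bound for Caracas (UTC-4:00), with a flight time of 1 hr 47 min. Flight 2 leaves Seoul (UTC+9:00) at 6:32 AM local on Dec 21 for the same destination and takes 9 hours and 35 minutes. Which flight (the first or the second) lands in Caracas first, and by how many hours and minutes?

the second, by 6 hours 57 minutes

Flight 1 in UTC: 6:02 PM − 5:45 = 12:17 PM on Dec 21.
+1 hour 47 minutes → arrive 2:04 PM UTC on Dec 21.
Flight 2 in UTC: 6:32 AM − 9:00 = 9:32 PM on Dec 20.
+9 hours and 35 minutes → arrive 7:07 AM UTC on Dec 21.
Flight 2 lands earlier by 6 hours 57 minutes.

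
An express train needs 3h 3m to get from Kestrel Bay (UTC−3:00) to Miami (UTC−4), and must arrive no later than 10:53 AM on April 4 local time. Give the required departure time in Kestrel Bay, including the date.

8:50 AM on Apr 4

Target arrival in UTC: 10:53 AM + 4:00 = 2:53 PM on Apr 4.
Subtract 3 hours 3 minutes → departure 11:50 AM UTC on Apr 4.
Kestrel Bay is UTC−3:00: 11:50 AM − 3:00 = 8:50 AM on Apr 4.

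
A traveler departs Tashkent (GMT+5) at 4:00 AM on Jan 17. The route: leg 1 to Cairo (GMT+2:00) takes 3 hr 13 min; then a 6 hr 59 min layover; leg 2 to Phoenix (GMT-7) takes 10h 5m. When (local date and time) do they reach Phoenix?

12:17 PM on January 17

Convert departure to UTC: 4:00 AM − 5:00 = 11:00 PM UTC on Jan 16.
Add 3 hours and 13 minutes leg 1 → 2:13 AM UTC (Jan 17).
Add 6 hours 59 minutes layover in Cairo → 9:12 AM UTC.
Add 10 hours 5 minutes leg 2 → 7:17 PM UTC.
Phoenix is UTC−7:00, so local arrival = 7:17 PM − 7:00 = 12:17 PM on Jan 17.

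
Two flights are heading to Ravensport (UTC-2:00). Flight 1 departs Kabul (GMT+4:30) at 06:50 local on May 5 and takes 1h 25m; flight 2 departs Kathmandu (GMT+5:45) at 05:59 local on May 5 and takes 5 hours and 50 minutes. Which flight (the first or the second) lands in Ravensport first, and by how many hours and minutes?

the first, by 2 hours 19 minutes

Flight 1 in UTC: 06:50 − 4:30 = 02:20 on May 5.
+1 hour and 25 minutes → arrive 03:45 UTC on May 5.
Flight 2 in UTC: 05:59 − 5:45 = 00:14 on May 5.
+5 hours and 50 minutes → arrive 06:04 UTC on May 5.
Flight 1 lands earlier by 2 hours 19 minutes.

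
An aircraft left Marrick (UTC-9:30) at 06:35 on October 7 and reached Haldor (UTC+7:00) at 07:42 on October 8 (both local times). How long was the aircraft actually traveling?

8 hours 37 minutes

Departure in UTC: 06:35 + 9:30 = 16:05 on Oct 7.
Arrival in UTC: 07:42 − 7:00 = 00:42 on Oct 8.
Elapsed = 00:42 − 16:05 (+1 day) = 8 hours 37 minutes.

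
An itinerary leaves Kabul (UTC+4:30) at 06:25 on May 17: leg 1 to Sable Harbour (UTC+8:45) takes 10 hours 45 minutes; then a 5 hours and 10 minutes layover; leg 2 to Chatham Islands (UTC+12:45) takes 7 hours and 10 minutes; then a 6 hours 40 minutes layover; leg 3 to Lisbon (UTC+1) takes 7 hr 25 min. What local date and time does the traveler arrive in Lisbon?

16:05 on May 18

Convert departure to UTC: 06:25 − 4:30 = 01:55 UTC on May 17.
Add 10 hours 45 minutes leg 1 → 12:40 UTC.
Add 5 hours and 10 minutes layover in Sable Harbour → 17:50 UTC.
Add 7 hours 10 minutes leg 2 → 01:00 UTC (May 18).
Add 6 hours and 40 minutes layover in Chatham Islands → 07:40 UTC.
Add 7 hours and 25 minutes leg 3 → 15:05 UTC.
Lisbon is UTC+1:00, so local arrival = 15:05 + 1:00 = 16:05 on May 18.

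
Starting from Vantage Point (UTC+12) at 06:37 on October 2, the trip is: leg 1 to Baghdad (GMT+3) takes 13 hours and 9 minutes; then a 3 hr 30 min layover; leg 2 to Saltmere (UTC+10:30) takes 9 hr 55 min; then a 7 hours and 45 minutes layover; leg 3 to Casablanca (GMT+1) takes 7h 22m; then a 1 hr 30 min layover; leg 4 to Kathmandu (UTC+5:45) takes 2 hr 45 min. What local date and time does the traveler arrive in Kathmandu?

22:18 on Oct 3

Convert departure to UTC: 06:37 − 12:00 = 18:37 UTC on Oct 1.
Add 13 hours 9 minutes leg 1 → 07:46 UTC (Oct 2).
Add 3 hours and 30 minutes layover in Baghdad → 11:16 UTC.
Add 9 hours and 55 minutes leg 2 → 21:11 UTC.
Add 7 hours and 45 minutes layover in Saltmere → 04:56 UTC (Oct 3).
Add 7 hours and 22 minutes leg 3 → 12:18 UTC.
Add 1 hour and 30 minutes layover in Casablanca → 13:48 UTC.
Add 2 hours and 45 minutes leg 4 → 16:33 UTC.
Kathmandu is UTC+5:45, so local arrival = 16:33 + 5:45 = 22:18 on Oct 3.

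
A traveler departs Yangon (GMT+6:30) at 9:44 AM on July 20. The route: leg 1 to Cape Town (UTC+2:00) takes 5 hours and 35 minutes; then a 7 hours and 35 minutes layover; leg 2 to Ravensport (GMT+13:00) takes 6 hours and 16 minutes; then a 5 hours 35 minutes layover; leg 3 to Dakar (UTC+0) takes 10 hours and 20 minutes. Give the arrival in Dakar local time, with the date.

2:35 PM on July 21

Convert departure to UTC: 9:44 AM − 6:30 = 3:14 AM UTC on Jul 20.
Add 5 hours 35 minutes leg 1 → 8:49 AM UTC.
Add 7 hours 35 minutes layover in Cape Town → 4:24 PM UTC.
Add 6 hours and 16 minutes leg 2 → 10:40 PM UTC.
Add 5 hours 35 minutes layover in Ravensport → 4:15 AM UTC (Jul 21).
Add 10 hours and 20 minutes leg 3 → 2:35 PM UTC.
Dakar is UTC+0, so local arrival is the same: 2:35 PM on Jul 21.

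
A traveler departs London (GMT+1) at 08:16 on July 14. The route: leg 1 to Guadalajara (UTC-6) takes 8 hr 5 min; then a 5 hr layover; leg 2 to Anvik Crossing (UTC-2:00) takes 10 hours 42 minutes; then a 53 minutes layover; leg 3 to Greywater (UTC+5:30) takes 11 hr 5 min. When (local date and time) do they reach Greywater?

Convert departure to UTC: 08:16 − 1:00 = 07:16 UTC on Jul 14.
Add 8 hours and 5 minutes leg 1 → 15:21 UTC.
Add 5 hours layover in Guadalajara → 20:21 UTC.
Add 10 hours and 42 minutes leg 2 → 07:03 UTC (Jul 15).
Add 53 minutes layover in Anvik Crossing → 07:56 UTC.
Add 11 hours and 5 minutes leg 3 → 19:01 UTC.
Greywater is UTC+5:30, so local arrival = 19:01 + 5:30 = 00:31 on Jul 16.

00:31 on July 16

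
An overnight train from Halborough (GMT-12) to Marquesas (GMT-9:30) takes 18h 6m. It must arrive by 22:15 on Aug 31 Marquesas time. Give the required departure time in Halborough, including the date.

01:39 on Aug 31

Target arrival in UTC: 22:15 + 9:30 = 07:45 on Sep 1.
Subtract 18 hours and 6 minutes → departure 13:39 UTC on Aug 31.
Halborough is UTC−12:00: 13:39 − 12:00 = 01:39 on Aug 31.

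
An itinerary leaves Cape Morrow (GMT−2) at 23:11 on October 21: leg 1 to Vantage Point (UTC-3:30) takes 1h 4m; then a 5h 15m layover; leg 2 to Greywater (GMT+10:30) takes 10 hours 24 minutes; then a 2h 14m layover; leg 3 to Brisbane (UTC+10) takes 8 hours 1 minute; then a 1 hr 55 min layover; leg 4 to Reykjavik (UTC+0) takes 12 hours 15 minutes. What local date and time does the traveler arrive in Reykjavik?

Convert departure to UTC: 23:11 + 2:00 = 01:11 UTC on Oct 22.
Add 1 hour 4 minutes leg 1 → 02:15 UTC.
Add 5 hours 15 minutes layover in Vantage Point → 07:30 UTC.
Add 10 hours 24 minutes leg 2 → 17:54 UTC.
Add 2 hours and 14 minutes layover in Greywater → 20:08 UTC.
Add 8 hours 1 minute leg 3 → 04:09 UTC (Oct 23).
Add 1 hour and 55 minutes layover in Brisbane → 06:04 UTC.
Add 12 hours 15 minutes leg 4 → 18:19 UTC.
Reykjavik is UTC+0, so local arrival is the same: 18:19 on Oct 23.

18:19 on October 23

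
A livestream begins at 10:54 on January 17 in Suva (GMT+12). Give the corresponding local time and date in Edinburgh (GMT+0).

In UTC: 10:54 − 12:00 = 22:54 on Jan 16.
Edinburgh is UTC+0, so it is 22:54 on Jan 16.

22:54 on January 16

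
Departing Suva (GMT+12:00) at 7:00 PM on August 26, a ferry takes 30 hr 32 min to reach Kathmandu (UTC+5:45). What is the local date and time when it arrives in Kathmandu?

Kathmandu is 6:15 behind Suva.
After 30 hours and 32 minutes it is 1:32 AM (Aug 28) in Suva.
Shift by the zone difference: 1:32 AM − 6:15 = 7:17 PM on Aug 27 in Kathmandu.

7:17 PM on August 27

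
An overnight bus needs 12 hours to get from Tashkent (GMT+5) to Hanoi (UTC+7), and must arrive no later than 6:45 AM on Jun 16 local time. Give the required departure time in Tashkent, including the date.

4:45 PM on June 15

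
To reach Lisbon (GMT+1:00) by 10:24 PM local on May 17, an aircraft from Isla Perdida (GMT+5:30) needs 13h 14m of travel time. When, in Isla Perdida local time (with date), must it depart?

1:40 PM on May 17

Target arrival in UTC: 10:24 PM − 1:00 = 9:24 PM on May 17.
Subtract 13 hours 14 minutes → departure 8:10 AM UTC on May 17.
Isla Perdida is UTC+5:30: 8:10 AM + 5:30 = 1:40 PM on May 17.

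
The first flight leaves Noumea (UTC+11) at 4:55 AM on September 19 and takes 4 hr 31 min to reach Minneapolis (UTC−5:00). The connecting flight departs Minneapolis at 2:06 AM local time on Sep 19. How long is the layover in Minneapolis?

Convert departure to UTC: 4:55 AM − 11:00 = 5:55 PM UTC on Sep 18.
Add 4 hours 31 minutes flight time → 10:26 PM UTC.
Minneapolis is UTC−5:00, so local arrival = 10:26 PM − 5:00 = 5:26 PM on Sep 18.
Layover = 2:06 AM − 5:26 PM (+1 day) = 8 hours 40 minutes.

8 hours 40 minutes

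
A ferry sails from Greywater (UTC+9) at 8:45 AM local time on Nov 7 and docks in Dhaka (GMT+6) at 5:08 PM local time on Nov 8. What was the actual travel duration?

Dhaka is 3:00 behind Greywater.
Clock-face elapsed time (ignoring zones) is 32 hours 23 minutes.
Actual elapsed = 32 hours 23 minutes + 3:00 = 35 hours 23 minutes.

35 hours 23 minutes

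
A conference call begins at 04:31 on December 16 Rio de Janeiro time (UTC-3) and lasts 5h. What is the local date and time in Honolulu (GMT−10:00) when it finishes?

02:31 on Dec 16

Honolulu is 7:00 behind Rio de Janeiro.
After 5 hours it is 09:31 in Rio de Janeiro.
Shift by the zone difference: 09:31 − 7:00 = 02:31 on Dec 16 in Honolulu.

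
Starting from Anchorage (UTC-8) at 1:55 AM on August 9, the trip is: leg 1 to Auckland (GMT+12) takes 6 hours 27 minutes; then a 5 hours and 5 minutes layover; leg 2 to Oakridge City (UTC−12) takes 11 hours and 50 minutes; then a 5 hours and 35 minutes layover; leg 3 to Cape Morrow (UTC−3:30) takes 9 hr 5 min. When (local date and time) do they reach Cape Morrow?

Convert departure to UTC: 1:55 AM + 8:00 = 9:55 AM UTC on Aug 9.
Add 6 hours 27 minutes leg 1 → 4:22 PM UTC.
Add 5 hours and 5 minutes layover in Auckland → 9:27 PM UTC.
Add 11 hours 50 minutes leg 2 → 9:17 AM UTC (Aug 10).
Add 5 hours 35 minutes layover in Oakridge City → 2:52 PM UTC.
Add 9 hours 5 minutes leg 3 → 11:57 PM UTC.
Cape Morrow is UTC−3:30, so local arrival = 11:57 PM − 3:30 = 8:27 PM on Aug 10.

8:27 PM on Aug 10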